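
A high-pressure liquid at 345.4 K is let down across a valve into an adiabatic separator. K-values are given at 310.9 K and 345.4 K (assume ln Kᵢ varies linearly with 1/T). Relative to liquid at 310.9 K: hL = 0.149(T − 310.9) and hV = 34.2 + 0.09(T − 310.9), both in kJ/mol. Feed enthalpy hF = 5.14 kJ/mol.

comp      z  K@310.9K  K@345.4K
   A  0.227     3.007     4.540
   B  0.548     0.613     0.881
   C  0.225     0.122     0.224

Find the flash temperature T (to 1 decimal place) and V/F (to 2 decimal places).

Adiabatic flash: solve Rachford–Rice at each trial T, then check hF = ψ·hV(T) + (1−ψ)·hL(T).
  T = 310.9 K: K = (3.007, 0.613, 0.122), RR gives ψ = 0.042, H_out = 1.419 kJ/mol
  T = 345.4 K: K = (4.540, 0.881, 0.224), RR gives ψ = 0.414, H_out = 18.460 kJ/mol
  T = 328.1 K: K = (3.733, 0.742, 0.168), RR gives ψ = 0.229, H_out = 10.151 kJ/mol
  T = 319.5 K: K = (3.360, 0.676, 0.144), RR gives ψ = 0.138, H_out = 5.922 kJ/mol
  T = 315.2 K: K = (3.181, 0.644, 0.133), RR gives ψ = 0.091, H_out = 3.719 kJ/mol
  T = 317.4 K: K = (3.272, 0.660, 0.138), RR gives ψ = 0.115, H_out = 4.856 kJ/mol
Linear interpolation between T = 317.4 (H_out = 4.856) and T = 319.5 (H_out = 5.922) on hF = 5.14 gives T ≈ 318.0 K, at which ψ = 0.12.

T = 318.0 K, V/F = 0.12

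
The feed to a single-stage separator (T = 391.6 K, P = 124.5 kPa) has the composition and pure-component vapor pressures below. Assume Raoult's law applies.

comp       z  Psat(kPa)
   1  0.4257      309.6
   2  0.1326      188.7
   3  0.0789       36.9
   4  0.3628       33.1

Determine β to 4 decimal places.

β = 0.3991

Raoult's law: Kᵢ = Pᵢˢᵃᵗ/P = Pᵢˢᵃᵗ/124.5.
  K_1 = 309.6/124.5 = 2.486747, K_2 = 188.7/124.5 = 1.515663, K_3 = 36.9/124.5 = 0.296386, K_4 = 33.1/124.5 = 0.265863
Material balance + equilibrium reduce to Σ zᵢ(Kᵢ−1)/(1+β(Kᵢ−1)) = 0.
Feasibility: ΣzᵢKᵢ = 1.3794, Σzᵢ/Kᵢ = 1.8895 — both > 1, two phases present.
Newton iteration, β⁰ = 0.54:
  β = 0.5400: g = -0.12627, g' = -0.9494 → β = 0.4070
  β = 0.4070: g = -0.00681, g' = -0.8637 → β = 0.3991
Converged at β = 0.3991.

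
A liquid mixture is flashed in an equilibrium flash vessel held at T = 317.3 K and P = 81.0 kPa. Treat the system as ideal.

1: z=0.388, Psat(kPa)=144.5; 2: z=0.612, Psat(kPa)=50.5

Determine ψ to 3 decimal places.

Raoult's law: Kᵢ = Pᵢˢᵃᵗ/P = Pᵢˢᵃᵗ/81.0.
  K_1 = 144.5/81.0 = 1.78395, K_2 = 50.5/81.0 = 0.62346
Let ψ = V/F and solve Σ zᵢ(Kᵢ−1)/(1+ψ(Kᵢ−1)) = 0.
Check two-phase: ΣzᵢKᵢ = 1.074 > 1 and Σzᵢ/Kᵢ = 1.199 > 1, so g(0) = 0.074 > 0 and g(1) = -0.199 < 0.
Iterate (Newton) starting at ψ = 0.5:
  ψ = 0.500: g = -0.0654, g' = -0.255 → ψ = 0.243
  ψ = 0.243: g = 0.0017, g' = -0.273 → ψ = 0.250
Converged at ψ = 0.250.

ψ = 0.250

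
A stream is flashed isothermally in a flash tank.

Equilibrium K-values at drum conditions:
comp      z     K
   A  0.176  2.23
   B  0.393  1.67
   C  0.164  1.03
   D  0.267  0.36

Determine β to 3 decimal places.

Newton–Raphson from β = 0.5:
  β = 0.500: g = 0.0848, g' = -0.438 → β = 0.694
  β = 0.694: g = -0.0060, g' = -0.514 → β = 0.682
Converged at β = 0.682.

β = 0.682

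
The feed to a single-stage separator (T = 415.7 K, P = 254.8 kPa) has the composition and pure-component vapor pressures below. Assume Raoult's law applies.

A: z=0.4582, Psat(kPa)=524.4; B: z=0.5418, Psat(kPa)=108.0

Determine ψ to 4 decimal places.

ψ = 0.2832

Raoult's law: Kᵢ = Pᵢˢᵃᵗ/P = Pᵢˢᵃᵗ/254.8.
  K_A = 524.4/254.8 = 2.058085, K_B = 108.0/254.8 = 0.423862
Material balance + equilibrium reduce to Σ zᵢ(Kᵢ−1)/(1+ψ(Kᵢ−1)) = 0.
Feasibility: ΣzᵢKᵢ = 1.1727, Σzᵢ/Kᵢ = 1.5009 — both > 1, two phases present.
Binary case is linear: z₁(K₁−1)(1+ψ(K₂−1)) + z₂(K₂−1)(1+ψ(K₁−1)) = 0
⇒ ψ = [z₁(K₁−1)+z₂(K₂−1)] / [−(K₁−1)(K₂−1)] = 0.17266/0.60960 = 0.2832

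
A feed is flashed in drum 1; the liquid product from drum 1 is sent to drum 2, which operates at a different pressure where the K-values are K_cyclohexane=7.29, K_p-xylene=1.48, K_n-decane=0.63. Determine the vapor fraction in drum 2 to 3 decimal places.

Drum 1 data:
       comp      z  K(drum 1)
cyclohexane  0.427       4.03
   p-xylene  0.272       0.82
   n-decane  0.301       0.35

Drum 1:
Rachford–Rice: g(ψ₁) = Σ zᵢ(Kᵢ−1)/(1+ψ₁(Kᵢ−1)) = 0.
g(0) = ΣzᵢKᵢ − 1 = 1.049 and g(1) = 1 − Σzᵢ/Kᵢ = -0.298, so a root lies in (0, 1).
Newton iteration, ψ₁⁰ = 0.31:
  ψ₁ = 0.310: g = 0.3703, g' = -1.252 → ψ₁ = 0.606
  ψ₁ = 0.606: g = 0.0786, g' = -0.845 → ψ₁ = 0.699
Converged at ψ₁ = 0.699.
Drum-1 compositions:
  cyclohexane: x = 0.137, y = 0.552
  p-xylene: x = 0.311, y = 0.255
  n-decane: x = 0.552, y = 0.193
Drum-2 feed = drum-1 liquid: z₂ = (0.1369, 0.3112, 0.5519).
Drum 2:
Rachford–Rice: g(ψ₂) = Σ zᵢ(Kᵢ−1)/(1+ψ₂(Kᵢ−1)) = 0.
g(0) = ΣzᵢKᵢ − 1 = 0.806 and g(1) = 1 − Σzᵢ/Kᵢ = -0.105, so a root lies in (0, 1).
Newton–Raphson from ψ₂ = 0.5:
  ψ₂ = 0.500: g = 0.0776, g' = -0.476 → ψ₂ = 0.663
  ψ₂ = 0.663: g = 0.0092, g' = -0.376 → ψ₂ = 0.688
Converged at ψ₂ = 0.688.
  cyclohexane: x = 0.026, y = 0.187
  p-xylene: x = 0.234, y = 0.346
  n-decane: x = 0.740, y = 0.466

V/F (drum 2) = 0.688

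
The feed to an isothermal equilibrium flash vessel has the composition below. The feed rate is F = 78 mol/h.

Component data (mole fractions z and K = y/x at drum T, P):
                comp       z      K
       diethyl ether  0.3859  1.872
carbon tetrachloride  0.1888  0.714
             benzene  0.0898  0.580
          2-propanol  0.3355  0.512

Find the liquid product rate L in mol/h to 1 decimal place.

L = 60.9 mol/h

Iterate (Newton) starting at ψ = 0.51:
  ψ = 0.5100: g = -0.09627, g' = -0.3290 → ψ = 0.2174
  ψ = 0.2174: g = 0.00064, g' = -0.3441 → ψ = 0.2193
Converged at ψ = 0.2193.
Then V = ψ·F = 0.2193·78 = 17.1 mol/h and L = F − V = 60.9 mol/h.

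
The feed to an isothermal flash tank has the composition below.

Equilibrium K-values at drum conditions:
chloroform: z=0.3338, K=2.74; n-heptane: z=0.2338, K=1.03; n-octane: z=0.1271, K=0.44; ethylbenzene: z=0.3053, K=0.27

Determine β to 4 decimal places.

Let β = V/F and solve Σ zᵢ(Kᵢ−1)/(1+β(Kᵢ−1)) = 0.
Check two-phase: ΣzᵢKᵢ = 1.2938 > 1 and Σzᵢ/Kᵢ = 1.7684 > 1, so g(0) = 0.2938 > 0 and g(1) = -0.7684 < 0.
Iterate (Newton) starting at β = 0.5:
  β = 0.5000: g = -0.13233, g' = -0.7696 → β = 0.3281
  β = 0.3281: g = -0.00354, g' = -0.7509 → β = 0.3233
Converged at β = 0.3233.

β = 0.3233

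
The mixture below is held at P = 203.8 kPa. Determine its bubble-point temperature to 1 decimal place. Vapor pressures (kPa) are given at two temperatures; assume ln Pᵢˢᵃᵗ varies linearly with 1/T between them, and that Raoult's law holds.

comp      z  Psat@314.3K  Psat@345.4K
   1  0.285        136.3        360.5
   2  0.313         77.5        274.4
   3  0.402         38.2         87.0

Bubble-point temperature: ΣzᵢPᵢˢᵃᵗ(T) = P. Interpolate ln Pᵢˢᵃᵗ = aᵢ + bᵢ/T.
  T = 314.3 K: ΣzᵢPᵢˢᵃᵗ = 78.46 kPa
  T = 345.4 K: ΣzᵢPᵢˢᵃᵗ = 223.60 kPa
  T = 329.9 K: ΣzᵢPᵢˢᵃᵗ = 135.52 kPa
  T = 337.6 K: ΣzᵢPᵢˢᵃᵗ = 174.66 kPa
  T = 341.5 K: ΣzᵢPᵢˢᵃᵗ = 197.86 kPa
  T = 343.4 K: ΣzᵢPᵢˢᵃᵗ = 210.07 kPa
Interpolating between 341.5 K and 343.4 K gives T ≈ 342.4 K.

T = 342.4 K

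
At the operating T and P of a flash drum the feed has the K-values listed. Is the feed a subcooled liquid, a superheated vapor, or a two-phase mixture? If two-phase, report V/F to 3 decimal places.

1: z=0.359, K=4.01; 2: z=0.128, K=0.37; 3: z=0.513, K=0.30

two-phase, V/F = 0.310

ΣzᵢKᵢ = 1.641; Σzᵢ/Kᵢ = 2.145.
Both exceed 1, so a two-phase solution exists.
Rachford–Rice: g(ψ) = Σ zᵢ(Kᵢ−1)/(1+ψ(Kᵢ−1)) = 0.
Newton–Raphson from ψ = 0.5:
  ψ = 0.500: g = -0.2388, g' = -1.222 → ψ = 0.305
  ψ = 0.305: g = 0.0077, g' = -1.369 → ψ = 0.310
Converged at ψ = 0.310.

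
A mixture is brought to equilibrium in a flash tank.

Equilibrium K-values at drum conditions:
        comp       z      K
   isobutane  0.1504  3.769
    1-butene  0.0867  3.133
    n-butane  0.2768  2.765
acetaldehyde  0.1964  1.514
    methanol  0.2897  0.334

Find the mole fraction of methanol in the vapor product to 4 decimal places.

y_methanol = 0.2268

Material balance + equilibrium reduce to Σ zᵢ(Kᵢ−1)/(1+V/F(Kᵢ−1)) = 0.
Feasibility: ΣzᵢKᵢ = 1.9980, Σzᵢ/Kᵢ = 1.1648 — both > 1, two phases present.
Iterate (Newton) starting at V/F = 0.68:
  V/F = 0.6800: g = 0.16413, g' = -0.8403 → V/F = 0.8753
  V/F = 0.8753: g = -0.01491, g' = -1.0430 → V/F = 0.8610
  V/F = 0.8610: g = -0.00019, g' = -1.0167 → V/F = 0.8608
Converged at V/F = 0.8608.
Compositions from xᵢ = zᵢ/(1+V/F(Kᵢ−1)), yᵢ = Kᵢxᵢ:
  isobutane: x = 0.0444, y = 0.1675
  1-butene: x = 0.0306, y = 0.0958
  n-butane: x = 0.1099, y = 0.3038
  acetaldehyde: x = 0.1362, y = 0.2061
  methanol: x = 0.6790, y = 0.2268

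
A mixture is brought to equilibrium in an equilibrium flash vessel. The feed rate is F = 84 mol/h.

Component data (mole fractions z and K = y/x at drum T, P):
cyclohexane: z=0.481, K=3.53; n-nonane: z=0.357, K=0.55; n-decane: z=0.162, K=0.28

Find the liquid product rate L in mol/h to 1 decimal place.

L = 28.1 mol/h

Material balance + equilibrium reduce to Σ zᵢ(Kᵢ−1)/(1+ψ(Kᵢ−1)) = 0.
Feasibility: ΣzᵢKᵢ = 1.940, Σzᵢ/Kᵢ = 1.364 — both > 1, two phases present.
Newton iteration, ψ⁰ = 0.65:
  ψ = 0.650: g = 0.0139, g' = -0.881 → ψ = 0.666
Converged at ψ = 0.666.
Then V = ψ·F = 0.6657·84 = 55.9 mol/h and L = F − V = 28.1 mol/h.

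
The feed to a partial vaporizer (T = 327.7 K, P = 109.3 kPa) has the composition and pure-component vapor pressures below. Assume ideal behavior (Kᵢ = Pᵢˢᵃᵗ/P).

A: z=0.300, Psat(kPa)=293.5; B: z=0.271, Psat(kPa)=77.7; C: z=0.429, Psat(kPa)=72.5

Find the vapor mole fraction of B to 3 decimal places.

y_B = 0.227

Raoult's law: Kᵢ = Pᵢˢᵃᵗ/P = Pᵢˢᵃᵗ/109.3.
  K_A = 293.5/109.3 = 2.68527, K_B = 77.7/109.3 = 0.71089, K_C = 72.5/109.3 = 0.66331
Let ψ = V/F and solve Σ zᵢ(Kᵢ−1)/(1+ψ(Kᵢ−1)) = 0.
Check two-phase: ΣzᵢKᵢ = 1.283 > 1 and Σzᵢ/Kᵢ = 1.140 > 1, so g(0) = 0.283 > 0 and g(1) = -0.140 < 0.
Iterate (Newton) starting at ψ = 0.5:
  ψ = 0.500: g = 0.0091, g' = -0.352 → ψ = 0.526
Converged at ψ = 0.526.
Compositions from xᵢ = zᵢ/(1+ψ(Kᵢ−1)), yᵢ = Kᵢxᵢ:
  A: x = 0.159, y = 0.427
  B: x = 0.320, y = 0.227
  C: x = 0.521, y = 0.346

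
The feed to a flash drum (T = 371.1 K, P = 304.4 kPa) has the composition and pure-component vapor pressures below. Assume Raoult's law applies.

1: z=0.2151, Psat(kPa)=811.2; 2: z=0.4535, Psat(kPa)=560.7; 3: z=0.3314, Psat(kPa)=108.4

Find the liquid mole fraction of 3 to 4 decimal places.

x_3 = 0.6207

Raoult's law: Kᵢ = Pᵢˢᵃᵗ/P = Pᵢˢᵃᵗ/304.4.
  K_1 = 811.2/304.4 = 2.664915, K_2 = 560.7/304.4 = 1.841984, K_3 = 108.4/304.4 = 0.356110
Rachford–Rice: g(β) = Σ zᵢ(Kᵢ−1)/(1+β(Kᵢ−1)) = 0.
Feasibility: ΣzᵢKᵢ = 1.5266, Σzᵢ/Kᵢ = 1.2575 — both > 1, two phases present.
Iterate (Newton) starting at β = 0.47:
  β = 0.4700: g = 0.16850, g' = -0.6352 → β = 0.7353
  β = 0.7353: g = -0.00839, g' = -0.7387 → β = 0.7239
  β = 0.7239: g = -0.00006, g' = -0.7288 → β = 0.7238
Converged at β = 0.7238.
Compositions from xᵢ = zᵢ/(1+β(Kᵢ−1)), yᵢ = Kᵢxᵢ:
  1: x = 0.0975, y = 0.2599
  2: x = 0.2818, y = 0.5190
  3: x = 0.6207, y = 0.2210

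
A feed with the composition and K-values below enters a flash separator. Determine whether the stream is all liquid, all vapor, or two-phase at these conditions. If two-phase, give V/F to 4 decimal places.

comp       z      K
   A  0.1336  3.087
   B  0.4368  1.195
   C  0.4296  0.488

two-phase, V/F = 0.2800

ΣzᵢKᵢ = 1.1440; Σzᵢ/Kᵢ = 1.2891.
Both exceed 1, so a two-phase solution exists.
Let ψ = V/F and solve Σ zᵢ(Kᵢ−1)/(1+ψ(Kᵢ−1)) = 0.
Newton–Raphson from ψ = 0.33:
  ψ = 0.3300: g = -0.01954, g' = -0.3818 → ψ = 0.2788
  ψ = 0.2788: g = 0.00046, g' = -0.4007 → ψ = 0.2800
Converged at ψ = 0.2800.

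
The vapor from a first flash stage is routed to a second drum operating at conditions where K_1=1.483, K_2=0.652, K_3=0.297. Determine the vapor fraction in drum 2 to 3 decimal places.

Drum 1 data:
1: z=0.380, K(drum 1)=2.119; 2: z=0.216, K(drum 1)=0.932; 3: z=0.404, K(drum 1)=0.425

Drum 1:
Newton iteration, ψ₁⁰ = 0.5:
  ψ₁ = 0.500: g = -0.0686, g' = -0.460 → ψ₁ = 0.351
  ψ₁ = 0.351: g = -0.0007, g' = -0.456 → ψ₁ = 0.349
Converged at ψ₁ = 0.349.
Drum-1 compositions:
  1: x = 0.273, y = 0.579
  2: x = 0.221, y = 0.206
  3: x = 0.506, y = 0.215
Drum-2 feed = drum-1 vapor: z₂ = (0.5789, 0.2062, 0.2149).
Drum 2:
Newton iteration, ψ₂⁰ = 0.5:
  ψ₂ = 0.500: g = -0.0946, g' = -0.377 → ψ₂ = 0.249
  ψ₂ = 0.249: g = -0.0121, g' = -0.294 → ψ₂ = 0.208
  ψ₂ = 0.208: g = -0.0002, g' = -0.286 → ψ₂ = 0.207
Converged at ψ₂ = 0.207.
  1: x = 0.526, y = 0.780
  2: x = 0.222, y = 0.145
  3: x = 0.252, y = 0.075

V/F (drum 2) = 0.207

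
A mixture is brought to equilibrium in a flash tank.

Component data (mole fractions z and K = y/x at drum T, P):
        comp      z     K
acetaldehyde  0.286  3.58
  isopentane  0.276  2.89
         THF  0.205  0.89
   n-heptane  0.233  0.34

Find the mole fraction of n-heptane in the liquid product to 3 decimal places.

x_n-heptane = 0.586

Material balance + equilibrium reduce to Σ zᵢ(Kᵢ−1)/(1+β(Kᵢ−1)) = 0.
Feasibility: ΣzᵢKᵢ = 2.083, Σzᵢ/Kᵢ = 1.091 — both > 1, two phases present.
Newton iteration, β⁰ = 0.5:
  β = 0.500: g = 0.3370, g' = -0.853 → β = 0.895
  β = 0.895: g = 0.0158, g' = -0.919 → β = 0.912
Converged at β = 0.912.
Compositions from xᵢ = zᵢ/(1+β(Kᵢ−1)), yᵢ = Kᵢxᵢ:
  acetaldehyde: x = 0.085, y = 0.305
  isopentane: x = 0.101, y = 0.293
  THF: x = 0.228, y = 0.203
  n-heptane: x = 0.586, y = 0.199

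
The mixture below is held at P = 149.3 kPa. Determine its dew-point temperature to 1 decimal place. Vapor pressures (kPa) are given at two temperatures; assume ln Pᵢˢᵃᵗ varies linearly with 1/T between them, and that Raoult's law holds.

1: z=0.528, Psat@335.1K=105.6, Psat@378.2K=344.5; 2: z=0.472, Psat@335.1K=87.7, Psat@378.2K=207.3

T = 352.5 K

Dew-point temperature: Σzᵢ·P/Pᵢˢᵃᵗ(T) = 1. Interpolate ln Pᵢˢᵃᵗ = aᵢ + bᵢ/T.
  T = 335.1 K: ΣzᵢP/Pᵢˢᵃᵗ = 1.5500
  T = 378.2 K: ΣzᵢP/Pᵢˢᵃᵗ = 0.5688
  T = 356.6 K: ΣzᵢP/Pᵢˢᵃᵗ = 0.9091
  T = 345.9 K: ΣzᵢP/Pᵢˢᵃᵗ = 1.1747
  T = 351.2 K: ΣzᵢP/Pᵢˢᵃᵗ = 1.0324
  T = 353.9 K: ΣzᵢP/Pᵢˢᵃᵗ = 0.9683
  T = 352.5 K: ΣzᵢP/Pᵢˢᵃᵗ = 1.0009
Interpolating between 352.5 K and 353.9 K gives T ≈ 352.5 K.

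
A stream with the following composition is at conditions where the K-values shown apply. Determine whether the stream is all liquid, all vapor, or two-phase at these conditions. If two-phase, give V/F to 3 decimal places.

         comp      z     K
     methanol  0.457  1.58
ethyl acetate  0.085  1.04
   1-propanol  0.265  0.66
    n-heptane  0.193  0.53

ΣzᵢKᵢ = 1.088; Σzᵢ/Kᵢ = 1.137.
Both exceed 1, so a two-phase solution exists.
Iterate (Newton) starting at ψ = 0.45:
  ψ = 0.450: g = -0.0079, g' = -0.208 → ψ = 0.412
Converged at ψ = 0.412.

two-phase, V/F = 0.412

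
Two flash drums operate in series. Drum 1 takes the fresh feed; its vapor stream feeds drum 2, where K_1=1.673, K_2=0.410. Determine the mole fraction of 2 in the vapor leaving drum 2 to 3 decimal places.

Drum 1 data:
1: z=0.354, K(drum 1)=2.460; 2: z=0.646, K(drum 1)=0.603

Drum 1:
Newton iteration, ψ₁⁰ = 0.53:
  ψ₁ = 0.530: g = -0.0334, g' = -0.403 → ψ₁ = 0.447
  ψ₁ = 0.447: g = 0.0009, g' = -0.427 → ψ₁ = 0.449
Converged at ψ₁ = 0.449.
Drum-1 compositions:
  1: x = 0.214, y = 0.526
  2: x = 0.786, y = 0.474
Drum-2 feed = drum-1 vapor: z₂ = (0.5259, 0.4741).
Drum 2:
Material balance + equilibrium reduce to Σ zᵢ(Kᵢ−1)/(1+ψ₂(Kᵢ−1)) = 0.
g(0) = ΣzᵢKᵢ − 1 = 0.074 and g(1) = 1 − Σzᵢ/Kᵢ = -0.471, so a root lies in (0, 1).
Binary case is linear: z₁(K₁−1)(1+ψ₂(K₂−1)) + z₂(K₂−1)(1+ψ₂(K₁−1)) = 0
⇒ ψ₂ = [z₁(K₁−1)+z₂(K₂−1)] / [−(K₁−1)(K₂−1)] = 0.0742/0.3971 = 0.187
  1: x = 0.467, y = 0.782
  2: x = 0.533, y = 0.218

y_2 (drum 2) = 0.218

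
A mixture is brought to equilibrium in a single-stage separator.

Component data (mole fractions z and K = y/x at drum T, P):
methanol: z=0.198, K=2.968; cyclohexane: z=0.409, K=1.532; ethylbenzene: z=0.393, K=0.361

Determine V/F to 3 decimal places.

V/F = 0.499

Material balance + equilibrium reduce to Σ zᵢ(Kᵢ−1)/(1+V/F(Kᵢ−1)) = 0.
g(0) = ΣzᵢKᵢ − 1 = 0.356 and g(1) = 1 − Σzᵢ/Kᵢ = -0.422, so a root lies in (0, 1).
Newton iteration, V/F⁰ = 0.5:
  V/F = 0.500: g = -0.0008, g' = -0.614 → V/F = 0.499
Converged at V/F = 0.499.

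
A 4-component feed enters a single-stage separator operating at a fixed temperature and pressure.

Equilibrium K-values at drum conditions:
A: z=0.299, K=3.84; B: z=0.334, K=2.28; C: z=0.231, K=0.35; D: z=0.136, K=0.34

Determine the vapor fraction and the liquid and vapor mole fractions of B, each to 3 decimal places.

ψ = 0.769, x_B = 0.168, y_B = 0.384

Iterate (Newton) starting at ψ = 0.48:
  ψ = 0.480: g = 0.2745, g' = -0.975 → ψ = 0.762
  ψ = 0.762: g = 0.0071, g' = -1.004 → ψ = 0.769
Converged at ψ = 0.769.
Compositions from xᵢ = zᵢ/(1+ψ(Kᵢ−1)), yᵢ = Kᵢxᵢ:
  A: x = 0.094, y = 0.361
  B: x = 0.168, y = 0.384
  C: x = 0.462, y = 0.162
  D: x = 0.276, y = 0.094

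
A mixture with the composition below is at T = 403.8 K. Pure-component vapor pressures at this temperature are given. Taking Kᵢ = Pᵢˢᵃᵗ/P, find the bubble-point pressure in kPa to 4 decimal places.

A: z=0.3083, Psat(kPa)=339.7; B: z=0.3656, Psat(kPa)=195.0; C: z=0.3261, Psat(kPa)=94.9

At the bubble point ψ → 0, so ΣzᵢKᵢ = 1 with Kᵢ = Pᵢˢᵃᵗ/P ⇒ P = ΣzᵢPᵢˢᵃᵗ.
P = 0.3083·339.7 + 0.3656·195.0 + 0.3261·94.9 = 206.9684 kPa

Pbub = 206.9684 kPa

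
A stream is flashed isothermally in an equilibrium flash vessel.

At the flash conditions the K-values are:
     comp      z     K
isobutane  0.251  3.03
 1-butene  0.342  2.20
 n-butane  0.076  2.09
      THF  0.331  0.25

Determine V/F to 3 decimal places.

Rachford–Rice: g(V/F) = Σ zᵢ(Kᵢ−1)/(1+V/F(Kᵢ−1)) = 0.
Check two-phase: ΣzᵢKᵢ = 1.755 > 1 and Σzᵢ/Kᵢ = 1.599 > 1, so g(0) = 0.755 > 0 and g(1) = -0.599 < 0.
Iterate (Newton) starting at V/F = 0.35:
  V/F = 0.350: g = 0.3103, g' = -0.987 → V/F = 0.664
  V/F = 0.664: g = -0.0013, g' = -1.110 → V/F = 0.663
Converged at V/F = 0.663.

V/F = 0.663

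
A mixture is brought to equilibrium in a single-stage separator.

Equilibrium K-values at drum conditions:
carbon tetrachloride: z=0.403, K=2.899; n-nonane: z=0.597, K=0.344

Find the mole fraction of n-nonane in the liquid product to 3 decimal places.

x_n-nonane = 0.743

Let ψ = V/F and solve Σ zᵢ(Kᵢ−1)/(1+ψ(Kᵢ−1)) = 0.
g(0) = ΣzᵢKᵢ − 1 = 0.374 and g(1) = 1 − Σzᵢ/Kᵢ = -0.874, so a root lies in (0, 1).
Iterate (Newton) starting at ψ = 0.53:
  ψ = 0.530: g = -0.2190, g' = -0.965 → ψ = 0.303
  ψ = 0.303: g = -0.0031, g' = -0.986 → ψ = 0.300
Converged at ψ = 0.300.
Compositions from xᵢ = zᵢ/(1+ψ(Kᵢ−1)), yᵢ = Kᵢxᵢ:
  carbon tetrachloride: x = 0.257, y = 0.744
  n-nonane: x = 0.743, y = 0.256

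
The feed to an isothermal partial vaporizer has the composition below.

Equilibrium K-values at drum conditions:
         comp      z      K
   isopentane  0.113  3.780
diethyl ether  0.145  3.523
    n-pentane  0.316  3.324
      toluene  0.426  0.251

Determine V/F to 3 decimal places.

Rachford–Rice: g(V/F) = Σ zᵢ(Kᵢ−1)/(1+V/F(Kᵢ−1)) = 0.
Feasibility: ΣzᵢKᵢ = 2.095, Σzᵢ/Kᵢ = 1.863 — both > 1, two phases present.
Newton–Raphson from V/F = 0.33:
  V/F = 0.330: g = 0.3553, g' = -1.481 → V/F = 0.570
  V/F = 0.570: g = 0.0308, g' = -1.329 → V/F = 0.593
Converged at V/F = 0.593.

V/F = 0.593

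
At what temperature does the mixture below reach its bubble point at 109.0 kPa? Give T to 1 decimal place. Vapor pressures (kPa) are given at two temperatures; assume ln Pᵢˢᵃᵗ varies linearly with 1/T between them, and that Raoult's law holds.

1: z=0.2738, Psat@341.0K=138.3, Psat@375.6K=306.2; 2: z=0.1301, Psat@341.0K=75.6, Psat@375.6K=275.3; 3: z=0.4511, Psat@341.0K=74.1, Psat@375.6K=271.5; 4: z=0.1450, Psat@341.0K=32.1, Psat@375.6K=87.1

Bubble-point temperature: ΣzᵢPᵢˢᵃᵗ(T) = P. Interpolate ln Pᵢˢᵃᵗ = aᵢ + bᵢ/T.
  T = 341.0 K: ΣzᵢPᵢˢᵃᵗ = 85.78 kPa
  T = 375.6 K: ΣzᵢPᵢˢᵃᵗ = 254.76 kPa
  T = 358.3 K: ΣzᵢPᵢˢᵃᵗ = 150.67 kPa
  T = 349.6 K: ΣzᵢPᵢˢᵃᵗ = 114.07 kPa
  T = 345.3 K: ΣzᵢPᵢˢᵃᵗ = 99.04 kPa
  T = 347.5 K: ΣzᵢPᵢˢᵃᵗ = 106.50 kPa
Interpolating between 347.5 K and 349.6 K gives T ≈ 348.2 K.

T = 348.2 K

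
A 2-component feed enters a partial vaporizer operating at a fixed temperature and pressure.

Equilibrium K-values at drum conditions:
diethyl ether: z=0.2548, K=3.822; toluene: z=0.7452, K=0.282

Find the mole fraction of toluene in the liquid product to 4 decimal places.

x_toluene = 0.7972

Rachford–Rice: g(ψ) = Σ zᵢ(Kᵢ−1)/(1+ψ(Kᵢ−1)) = 0.
Check two-phase: ΣzᵢKᵢ = 1.1840 > 1 and Σzᵢ/Kᵢ = 2.7092 > 1, so g(0) = 0.1840 > 0 and g(1) = -1.7092 < 0.
Binary case is linear: z₁(K₁−1)(1+ψ(K₂−1)) + z₂(K₂−1)(1+ψ(K₁−1)) = 0
⇒ ψ = [z₁(K₁−1)+z₂(K₂−1)] / [−(K₁−1)(K₂−1)] = 0.18399/2.02620 = 0.0908
Compositions from xᵢ = zᵢ/(1+ψ(Kᵢ−1)), yᵢ = Kᵢxᵢ:
  diethyl ether: x = 0.2028, y = 0.7752
  toluene: x = 0.7972, y = 0.2248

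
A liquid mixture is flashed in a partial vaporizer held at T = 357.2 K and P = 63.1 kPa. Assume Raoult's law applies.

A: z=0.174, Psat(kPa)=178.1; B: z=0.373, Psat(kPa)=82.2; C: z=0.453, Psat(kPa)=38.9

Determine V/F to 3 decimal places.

V/F = 0.681

Raoult's law: Kᵢ = Pᵢˢᵃᵗ/P = Pᵢˢᵃᵗ/63.1.
  K_A = 178.1/63.1 = 2.82250, K_B = 82.2/63.1 = 1.30269, K_C = 38.9/63.1 = 0.61648
Material balance + equilibrium reduce to Σ zᵢ(Kᵢ−1)/(1+V/F(Kᵢ−1)) = 0.
Check two-phase: ΣzᵢKᵢ = 1.256 > 1 and Σzᵢ/Kᵢ = 1.083 > 1, so g(0) = 0.256 > 0 and g(1) = -0.083 < 0.
Iterate (Newton) starting at V/F = 0.48:
  V/F = 0.480: g = 0.0548, g' = -0.291 → V/F = 0.669
  V/F = 0.669: g = 0.0032, g' = -0.262 → V/F = 0.681
Converged at V/F = 0.681.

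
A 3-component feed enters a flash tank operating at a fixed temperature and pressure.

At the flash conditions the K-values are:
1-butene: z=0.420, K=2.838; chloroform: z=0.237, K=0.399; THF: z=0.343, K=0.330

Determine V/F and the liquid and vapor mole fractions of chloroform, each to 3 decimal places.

V/F = 0.338, x_chloroform = 0.297, y_chloroform = 0.119

Newton iteration, V/F⁰ = 0.68:
  V/F = 0.680: g = -0.3199, g' = -1.045 → V/F = 0.374
  V/F = 0.374: g = -0.0327, g' = -0.915 → V/F = 0.338
Converged at V/F = 0.338.
Compositions from xᵢ = zᵢ/(1+V/F(Kᵢ−1)), yᵢ = Kᵢxᵢ:
  1-butene: x = 0.259, y = 0.735
  chloroform: x = 0.297, y = 0.119
  THF: x = 0.444, y = 0.146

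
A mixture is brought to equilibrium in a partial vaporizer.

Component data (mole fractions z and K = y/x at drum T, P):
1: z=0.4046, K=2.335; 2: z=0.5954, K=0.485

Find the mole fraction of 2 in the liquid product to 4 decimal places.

Rachford–Rice: g(β) = Σ zᵢ(Kᵢ−1)/(1+β(Kᵢ−1)) = 0.
Feasibility: ΣzᵢKᵢ = 1.2335, Σzᵢ/Kᵢ = 1.4009 — both > 1, two phases present.
Newton iteration, β⁰ = 0.31:
  β = 0.3100: g = 0.01715, g' = -0.5843 → β = 0.3394
  β = 0.3394: g = 0.00017, g' = -0.5734 → β = 0.3396
Converged at β = 0.3396.
Compositions from xᵢ = zᵢ/(1+β(Kᵢ−1)), yᵢ = Kᵢxᵢ:
  1: x = 0.2784, y = 0.6500
  2: x = 0.7216, y = 0.3500

x_2 = 0.7216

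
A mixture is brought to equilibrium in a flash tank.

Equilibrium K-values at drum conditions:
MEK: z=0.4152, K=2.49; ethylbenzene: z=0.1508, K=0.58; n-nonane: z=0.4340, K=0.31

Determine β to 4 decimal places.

β = 0.2721

Let β = V/F and solve Σ zᵢ(Kᵢ−1)/(1+β(Kᵢ−1)) = 0.
Feasibility: ΣzᵢKᵢ = 1.2559, Σzᵢ/Kᵢ = 1.8267 — both > 1, two phases present.
Newton–Raphson from β = 0.5:
  β = 0.5000: g = -0.18284, g' = -0.8270 → β = 0.2789
  β = 0.2789: g = -0.00553, g' = -0.8110 → β = 0.2721
Converged at β = 0.2721.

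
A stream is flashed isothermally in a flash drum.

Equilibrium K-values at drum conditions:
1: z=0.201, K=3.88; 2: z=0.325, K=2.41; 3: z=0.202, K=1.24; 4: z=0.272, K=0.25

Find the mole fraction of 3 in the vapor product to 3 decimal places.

y_3 = 0.213

Let ψ = V/F and solve Σ zᵢ(Kᵢ−1)/(1+ψ(Kᵢ−1)) = 0.
Feasibility: ΣzᵢKᵢ = 1.882, Σzᵢ/Kᵢ = 1.438 — both > 1, two phases present.
Iterate (Newton) starting at ψ = 0.5:
  ψ = 0.500: g = 0.2229, g' = -0.903 → ψ = 0.747
  ψ = 0.747: g = -0.0157, g' = -1.120 → ψ = 0.733
Converged at ψ = 0.733.
Compositions from xᵢ = zᵢ/(1+ψ(Kᵢ−1)), yᵢ = Kᵢxᵢ:
  1: x = 0.065, y = 0.251
  2: x = 0.160, y = 0.385
  3: x = 0.172, y = 0.213
  4: x = 0.604, y = 0.151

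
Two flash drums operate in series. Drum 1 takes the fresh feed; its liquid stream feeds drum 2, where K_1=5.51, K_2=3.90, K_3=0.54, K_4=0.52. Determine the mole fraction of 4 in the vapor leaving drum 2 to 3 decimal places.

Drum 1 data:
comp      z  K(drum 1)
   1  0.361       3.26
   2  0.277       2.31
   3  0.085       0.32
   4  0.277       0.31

y_4 (drum 2) = 0.353

Drum 1:
Let ψ₁ = V/F and solve Σ zᵢ(Kᵢ−1)/(1+ψ₁(Kᵢ−1)) = 0.
Feasibility: ΣzᵢKᵢ = 1.930, Σzᵢ/Kᵢ = 1.390 — both > 1, two phases present.
Iterate (Newton) starting at ψ₁ = 0.5:
  ψ₁ = 0.500: g = 0.2229, g' = -0.978 → ψ₁ = 0.728
  ψ₁ = 0.728: g = -0.0044, g' = -1.075 → ψ₁ = 0.724
Converged at ψ₁ = 0.724.
Drum-1 compositions:
  1: x = 0.137, y = 0.446
  2: x = 0.142, y = 0.328
  3: x = 0.167, y = 0.054
  4: x = 0.553, y = 0.172
Drum-2 feed = drum-1 liquid: z₂ = (0.1369, 0.1422, 0.1674, 0.5535).
Drum 2:
Rachford–Rice: g(ψ₂) = Σ zᵢ(Kᵢ−1)/(1+ψ₂(Kᵢ−1)) = 0.
g(0) = ΣzᵢKᵢ − 1 = 0.687 and g(1) = 1 − Σzᵢ/Kᵢ = -0.436, so a root lies in (0, 1).
Iterate (Newton) starting at ψ₂ = 0.47:
  ψ₂ = 0.470: g = -0.0689, g' = -0.771 → ψ₂ = 0.381
  ψ₂ = 0.381: g = 0.0049, g' = -0.891 → ψ₂ = 0.386
Converged at ψ₂ = 0.386.
  1: x = 0.050, y = 0.275
  2: x = 0.067, y = 0.262
  3: x = 0.204, y = 0.110
  4: x = 0.679, y = 0.353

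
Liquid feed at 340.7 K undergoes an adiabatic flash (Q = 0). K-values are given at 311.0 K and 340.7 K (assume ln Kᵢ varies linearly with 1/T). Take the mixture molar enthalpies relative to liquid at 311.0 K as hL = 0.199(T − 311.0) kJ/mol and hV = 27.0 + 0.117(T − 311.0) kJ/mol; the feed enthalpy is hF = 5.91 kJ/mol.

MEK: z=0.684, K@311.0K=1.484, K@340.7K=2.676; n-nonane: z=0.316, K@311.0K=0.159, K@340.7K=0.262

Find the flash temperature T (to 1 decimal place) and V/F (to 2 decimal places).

Adiabatic flash: solve Rachford–Rice at each trial T, then check hF = ψ·hV(T) + (1−ψ)·hL(T).
  T = 311.0 K: K = (1.484, 0.159), RR gives ψ = 0.160, H_out = 4.331 kJ/mol
  T = 340.7 K: K = (2.676, 0.262), RR gives ψ = 0.738, H_out = 24.046 kJ/mol
  T = 325.9 K: K = (2.022, 0.207), RR gives ψ = 0.553, H_out = 17.217 kJ/mol
  T = 318.4 K: K = (1.737, 0.182), RR gives ψ = 0.407, H_out = 12.210 kJ/mol
  T = 314.7 K: K = (1.607, 0.170), RR gives ψ = 0.303, H_out = 8.837 kJ/mol
  T = 312.9 K: K = (1.546, 0.165), RR gives ψ = 0.240, H_out = 6.828 kJ/mol
Linear interpolation between T = 311.0 (H_out = 4.331) and T = 312.9 (H_out = 6.828) on hF = 5.91 gives T ≈ 312.2 K, at which ψ = 0.21.

T = 312.2 K, V/F = 0.21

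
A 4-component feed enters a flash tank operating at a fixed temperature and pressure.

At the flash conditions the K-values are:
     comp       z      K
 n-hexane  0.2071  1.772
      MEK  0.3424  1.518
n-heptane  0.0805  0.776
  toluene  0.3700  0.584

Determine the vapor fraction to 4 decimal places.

Let ψ = V/F and solve Σ zᵢ(Kᵢ−1)/(1+ψ(Kᵢ−1)) = 0.
g(0) = ΣzᵢKᵢ − 1 = 0.1653 and g(1) = 1 − Σzᵢ/Kᵢ = -0.0797, so a root lies in (0, 1).
Iterate (Newton) starting at ψ = 0.66:
  ψ = 0.6600: g = 0.00476, g' = -0.2324 → ψ = 0.6805
  ψ = 0.6805: g = -0.00001, g' = -0.2335 → ψ = 0.6804
Converged at ψ = 0.6804.

ψ = 0.6804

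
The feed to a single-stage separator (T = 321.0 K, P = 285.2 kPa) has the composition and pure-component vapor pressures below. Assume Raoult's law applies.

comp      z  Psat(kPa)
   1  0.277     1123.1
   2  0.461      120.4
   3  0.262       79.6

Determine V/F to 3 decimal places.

Raoult's law: Kᵢ = Pᵢˢᵃᵗ/P = Pᵢˢᵃᵗ/285.2.
  K_1 = 1123.1/285.2 = 3.93794, K_2 = 120.4/285.2 = 0.42216, K_3 = 79.6/285.2 = 0.27910
Rachford–Rice: g(V/F) = Σ zᵢ(Kᵢ−1)/(1+V/F(Kᵢ−1)) = 0.
Feasibility: ΣzᵢKᵢ = 1.359, Σzᵢ/Kᵢ = 2.101 — both > 1, two phases present.
Newton iteration, V/F⁰ = 0.66:
  V/F = 0.660: g = -0.5140, g' = -1.175 → V/F = 0.222
  V/F = 0.222: g = -0.0383, g' = -1.271 → V/F = 0.192
  V/F = 0.192: g = 0.0012, g' = -1.355 → V/F = 0.193
Converged at V/F = 0.193.

V/F = 0.193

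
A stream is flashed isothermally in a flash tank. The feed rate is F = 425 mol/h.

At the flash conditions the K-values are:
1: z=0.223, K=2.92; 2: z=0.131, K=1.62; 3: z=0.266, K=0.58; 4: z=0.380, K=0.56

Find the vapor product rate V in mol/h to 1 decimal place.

Let ψ = V/F and solve Σ zᵢ(Kᵢ−1)/(1+ψ(Kᵢ−1)) = 0.
Check two-phase: ΣzᵢKᵢ = 1.230 > 1 and Σzᵢ/Kᵢ = 1.294 > 1, so g(0) = 0.230 > 0 and g(1) = -0.294 < 0.
Newton iteration, ψ⁰ = 0.68:
  ψ = 0.680: g = -0.1521, g' = -0.421 → ψ = 0.319
  ψ = 0.319: g = 0.0099, g' = -0.513 → ψ = 0.338
Converged at ψ = 0.338.
Then V = ψ·F = 0.3384·425 = 143.8 mol/h and L = F − V = 281.2 mol/h.

V = 143.8 mol/h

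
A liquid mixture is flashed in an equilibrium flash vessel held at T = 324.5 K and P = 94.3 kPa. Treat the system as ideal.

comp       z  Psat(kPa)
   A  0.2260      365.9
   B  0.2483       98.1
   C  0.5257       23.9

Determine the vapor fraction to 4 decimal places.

Raoult's law: Kᵢ = Pᵢˢᵃᵗ/P = Pᵢˢᵃᵗ/94.3.
  K_A = 365.9/94.3 = 3.880170, K_B = 98.1/94.3 = 1.040297, K_C = 23.9/94.3 = 0.253446
Rachford–Rice: g(ψ) = Σ zᵢ(Kᵢ−1)/(1+ψ(Kᵢ−1)) = 0.
Feasibility: ΣzᵢKᵢ = 1.2685, Σzᵢ/Kᵢ = 2.3711 — both > 1, two phases present.
Newton iteration, ψ⁰ = 0.64:
  ψ = 0.6400: g = -0.51286, g' = -1.3067 → ψ = 0.2475
  ψ = 0.2475: g = -0.09150, g' = -1.0803 → ψ = 0.1628
  ψ = 0.1628: g = 0.00630, g' = -1.2489 → ψ = 0.1679
Converged at ψ = 0.1679.

ψ = 0.1679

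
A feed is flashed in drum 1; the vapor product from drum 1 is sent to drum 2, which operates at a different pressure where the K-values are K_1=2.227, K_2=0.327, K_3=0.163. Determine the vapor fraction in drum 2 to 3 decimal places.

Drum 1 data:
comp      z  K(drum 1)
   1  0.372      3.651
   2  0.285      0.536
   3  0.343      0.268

V/F (drum 2) = 0.671

Drum 1:
Rachford–Rice: g(ψ₁) = Σ zᵢ(Kᵢ−1)/(1+ψ₁(Kᵢ−1)) = 0.
g(0) = ΣzᵢKᵢ − 1 = 0.603 and g(1) = 1 − Σzᵢ/Kᵢ = -0.913, so a root lies in (0, 1).
Newton iteration, ψ₁⁰ = 0.5:
  ψ₁ = 0.500: g = -0.1441, g' = -1.045 → ψ₁ = 0.362
  ψ₁ = 0.362: g = 0.0027, g' = -1.110 → ψ₁ = 0.364
Converged at ψ₁ = 0.364.
Drum-1 compositions:
  1: x = 0.189, y = 0.691
  2: x = 0.343, y = 0.184
  3: x = 0.468, y = 0.125
Drum-2 feed = drum-1 vapor: z₂ = (0.6908, 0.1838, 0.1254).
Drum 2:
Let ψ₂ = V/F and solve Σ zᵢ(Kᵢ−1)/(1+ψ₂(Kᵢ−1)) = 0.
Check two-phase: ΣzᵢKᵢ = 1.619 > 1 and Σzᵢ/Kᵢ = 1.642 > 1, so g(0) = 0.619 > 0 and g(1) = -0.642 < 0.
Newton iteration, ψ₂⁰ = 0.5:
  ψ₂ = 0.500: g = 0.1584, g' = -0.848 → ψ₂ = 0.687
  ψ₂ = 0.687: g = -0.0168, g' = -1.080 → ψ₂ = 0.671
Converged at ψ₂ = 0.671.
  1: x = 0.379, y = 0.844
  2: x = 0.335, y = 0.110
  3: x = 0.286, y = 0.047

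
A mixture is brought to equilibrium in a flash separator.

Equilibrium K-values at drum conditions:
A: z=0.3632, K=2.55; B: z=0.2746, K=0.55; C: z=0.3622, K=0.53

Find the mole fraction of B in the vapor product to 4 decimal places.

y_B = 0.1818

Iterate (Newton) starting at ψ = 0.67:
  ψ = 0.6700: g = -0.14922, g' = -0.4944 → ψ = 0.3682
  ψ = 0.3682: g = 0.00445, g' = -0.5506 → ψ = 0.3763
Converged at ψ = 0.3763.
Compositions from xᵢ = zᵢ/(1+ψ(Kᵢ−1)), yᵢ = Kᵢxᵢ:
  A: x = 0.2294, y = 0.5850
  B: x = 0.3306, y = 0.1818
  C: x = 0.4400, y = 0.2332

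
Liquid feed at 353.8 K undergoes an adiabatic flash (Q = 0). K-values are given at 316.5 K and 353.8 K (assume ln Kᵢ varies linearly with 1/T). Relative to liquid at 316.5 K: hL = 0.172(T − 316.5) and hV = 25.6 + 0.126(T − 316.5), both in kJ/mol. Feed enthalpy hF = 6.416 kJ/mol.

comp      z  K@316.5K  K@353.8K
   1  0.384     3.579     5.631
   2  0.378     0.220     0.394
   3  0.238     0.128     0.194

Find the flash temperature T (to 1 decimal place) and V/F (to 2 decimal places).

T = 318.0 K, V/F = 0.24

Adiabatic flash: solve Rachford–Rice at each trial T, then check hF = ψ·hV(T) + (1−ψ)·hL(T).
  T = 316.5 K: K = (3.579, 0.220, 0.128), RR gives ψ = 0.232, H_out = 5.931 kJ/mol
  T = 353.8 K: K = (5.631, 0.394, 0.194), RR gives ψ = 0.424, H_out = 16.548 kJ/mol
  T = 335.1 K: K = (4.543, 0.299, 0.159), RR gives ψ = 0.333, H_out = 11.449 kJ/mol
  T = 325.8 K: K = (4.046, 0.258, 0.143), RR gives ψ = 0.285, H_out = 8.780 kJ/mol
  T = 321.1 K: K = (3.806, 0.238, 0.135), RR gives ψ = 0.259, H_out = 7.369 kJ/mol
  T = 318.8 K: K = (3.692, 0.229, 0.132), RR gives ψ = 0.246, H_out = 6.658 kJ/mol
Linear interpolation between T = 316.5 (H_out = 5.931) and T = 318.8 (H_out = 6.658) on hF = 6.416 gives T ≈ 318.0 K, at which ψ = 0.24.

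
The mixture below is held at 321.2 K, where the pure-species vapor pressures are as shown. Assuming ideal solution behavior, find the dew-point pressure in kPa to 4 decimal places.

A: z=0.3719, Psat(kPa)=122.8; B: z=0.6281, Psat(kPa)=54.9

Pdew = 69.1118 kPa

At the dew point ψ → 1, so Σzᵢ/Kᵢ = 1 with Kᵢ = Pᵢˢᵃᵗ/P ⇒ 1/P = Σzᵢ/Pᵢˢᵃᵗ.
1/P = 0.3719/122.8 + 0.6281/54.9 = 0.0144693 ⇒ P = 69.1118 kPa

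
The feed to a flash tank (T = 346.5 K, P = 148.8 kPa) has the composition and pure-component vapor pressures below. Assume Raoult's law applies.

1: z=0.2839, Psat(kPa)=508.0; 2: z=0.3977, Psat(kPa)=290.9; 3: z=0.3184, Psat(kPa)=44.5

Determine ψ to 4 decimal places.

Raoult's law: Kᵢ = Pᵢˢᵃᵗ/P = Pᵢˢᵃᵗ/148.8.
  K_1 = 508.0/148.8 = 3.413978, K_2 = 290.9/148.8 = 1.954973, K_3 = 44.5/148.8 = 0.299059
Rachford–Rice: g(ψ) = Σ zᵢ(Kᵢ−1)/(1+ψ(Kᵢ−1)) = 0.
g(0) = ΣzᵢKᵢ − 1 = 0.8419 and g(1) = 1 − Σzᵢ/Kᵢ = -0.3513, so a root lies in (0, 1).
Iterate (Newton) starting at ψ = 0.69:
  ψ = 0.6900: g = 0.05381, g' = -0.9514 → ψ = 0.7466
  ψ = 0.7466: g = -0.00188, g' = -1.0227 → ψ = 0.7447
Converged at ψ = 0.7447.

ψ = 0.7447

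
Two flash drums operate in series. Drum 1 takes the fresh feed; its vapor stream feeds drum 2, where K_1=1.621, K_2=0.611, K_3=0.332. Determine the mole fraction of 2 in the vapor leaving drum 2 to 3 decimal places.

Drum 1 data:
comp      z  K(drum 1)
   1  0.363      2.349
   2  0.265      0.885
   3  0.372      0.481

Drum 1:
Let ψ₁ = V/F and solve Σ zᵢ(Kᵢ−1)/(1+ψ₁(Kᵢ−1)) = 0.
Feasibility: ΣzᵢKᵢ = 1.266, Σzᵢ/Kᵢ = 1.227 — both > 1, two phases present.
Newton iteration, ψ₁⁰ = 0.5:
  ψ₁ = 0.500: g = -0.0006, g' = -0.422 → ψ₁ = 0.499
Converged at ψ₁ = 0.499.
Drum-1 compositions:
  1: x = 0.217, y = 0.510
  2: x = 0.281, y = 0.249
  3: x = 0.502, y = 0.241
Drum-2 feed = drum-1 vapor: z₂ = (0.5098, 0.2488, 0.2414).
Drum 2:
Let ψ₂ = V/F and solve Σ zᵢ(Kᵢ−1)/(1+ψ₂(Kᵢ−1)) = 0.
Check two-phase: ΣzᵢKᵢ = 1.059 > 1 and Σzᵢ/Kᵢ = 1.449 > 1, so g(0) = 0.059 > 0 and g(1) = -0.449 < 0.
Iterate (Newton) starting at ψ₂ = 0.4:
  ψ₂ = 0.400: g = -0.0810, g' = -0.380 → ψ₂ = 0.186
  ψ₂ = 0.186: g = -0.0048, g' = -0.342 → ψ₂ = 0.172
Converged at ψ₂ = 0.172.
  1: x = 0.461, y = 0.746
  2: x = 0.267, y = 0.163
  3: x = 0.273, y = 0.091

y_2 (drum 2) = 0.163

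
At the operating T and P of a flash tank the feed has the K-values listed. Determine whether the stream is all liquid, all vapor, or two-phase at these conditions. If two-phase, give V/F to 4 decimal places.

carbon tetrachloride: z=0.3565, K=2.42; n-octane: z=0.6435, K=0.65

two-phase, V/F = 0.5654

ΣzᵢKᵢ = 1.2810; Σzᵢ/Kᵢ = 1.1373.
Both exceed 1, so a two-phase solution exists.
Binary case is linear: z₁(K₁−1)(1+ψ(K₂−1)) + z₂(K₂−1)(1+ψ(K₁−1)) = 0
⇒ ψ = [z₁(K₁−1)+z₂(K₂−1)] / [−(K₁−1)(K₂−1)] = 0.28100/0.49700 = 0.5654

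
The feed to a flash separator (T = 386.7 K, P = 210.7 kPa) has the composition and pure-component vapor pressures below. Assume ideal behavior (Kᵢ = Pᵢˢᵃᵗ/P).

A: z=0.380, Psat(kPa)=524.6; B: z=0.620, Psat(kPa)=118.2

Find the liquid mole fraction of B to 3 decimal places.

x_B = 0.772

Raoult's law: Kᵢ = Pᵢˢᵃᵗ/P = Pᵢˢᵃᵗ/210.7.
  K_A = 524.6/210.7 = 2.48980, K_B = 118.2/210.7 = 0.56099
Let ψ = V/F and solve Σ zᵢ(Kᵢ−1)/(1+ψ(Kᵢ−1)) = 0.
Check two-phase: ΣzᵢKᵢ = 1.294 > 1 and Σzᵢ/Kᵢ = 1.258 > 1, so g(0) = 0.294 > 0 and g(1) = -0.258 < 0.
Binary case is linear: z₁(K₁−1)(1+ψ(K₂−1)) + z₂(K₂−1)(1+ψ(K₁−1)) = 0
⇒ ψ = [z₁(K₁−1)+z₂(K₂−1)] / [−(K₁−1)(K₂−1)] = 0.2939/0.6540 = 0.449
Compositions from xᵢ = zᵢ/(1+ψ(Kᵢ−1)), yᵢ = Kᵢxᵢ:
  A: x = 0.228, y = 0.567
  B: x = 0.772, y = 0.433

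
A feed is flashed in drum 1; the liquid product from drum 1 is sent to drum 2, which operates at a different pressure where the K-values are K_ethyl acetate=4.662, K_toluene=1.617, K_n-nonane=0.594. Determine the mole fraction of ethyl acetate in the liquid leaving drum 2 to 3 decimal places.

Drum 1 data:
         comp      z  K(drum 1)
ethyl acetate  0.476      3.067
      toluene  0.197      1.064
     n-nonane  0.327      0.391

Drum 1:
Let ψ₁ = V/F and solve Σ zᵢ(Kᵢ−1)/(1+ψ₁(Kᵢ−1)) = 0.
Check two-phase: ΣzᵢKᵢ = 1.797 > 1 and Σzᵢ/Kᵢ = 1.177 > 1, so g(0) = 0.797 > 0 and g(1) = -0.177 < 0.
Newton–Raphson from ψ₁ = 0.5:
  ψ₁ = 0.500: g = 0.2097, g' = -0.743 → ψ₁ = 0.782
  ψ₁ = 0.782: g = 0.0077, g' = -0.740 → ψ₁ = 0.793
Converged at ψ₁ = 0.793.
Drum-1 compositions:
  ethyl acetate: x = 0.180, y = 0.553
  toluene: x = 0.187, y = 0.199
  n-nonane: x = 0.632, y = 0.247
Drum-2 feed = drum-1 liquid: z₂ = (0.1804, 0.1875, 0.6321).
Drum 2:
Newton iteration, ψ₂⁰ = 0.51:
  ψ₂ = 0.510: g = -0.0052, g' = -0.501 → ψ₂ = 0.500
Converged at ψ₂ = 0.500.
  ethyl acetate: x = 0.064, y = 0.297
  toluene: x = 0.143, y = 0.232
  n-nonane: x = 0.793, y = 0.471

x_ethyl acetate (drum 2) = 0.064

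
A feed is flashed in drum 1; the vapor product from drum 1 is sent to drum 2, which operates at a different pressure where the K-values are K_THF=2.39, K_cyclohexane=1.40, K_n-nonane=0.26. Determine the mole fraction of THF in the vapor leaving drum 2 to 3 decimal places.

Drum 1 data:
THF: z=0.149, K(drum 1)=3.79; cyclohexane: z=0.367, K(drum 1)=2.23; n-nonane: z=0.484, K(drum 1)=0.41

y_THF (drum 2) = 0.313

Drum 1:
Iterate (Newton) starting at ψ₁ = 0.59:
  ψ₁ = 0.590: g = -0.0194, g' = -0.749 → ψ₁ = 0.564
Converged at ψ₁ = 0.564.
Drum-1 compositions:
  THF: x = 0.058, y = 0.219
  cyclohexane: x = 0.217, y = 0.483
  n-nonane: x = 0.725, y = 0.297
Drum-2 feed = drum-1 vapor: z₂ = (0.2194, 0.4832, 0.2974).
Drum 2:
Let ψ₂ = V/F and solve Σ zᵢ(Kᵢ−1)/(1+ψ₂(Kᵢ−1)) = 0.
Check two-phase: ΣzᵢKᵢ = 1.278 > 1 and Σzᵢ/Kᵢ = 1.581 > 1, so g(0) = 0.278 > 0 and g(1) = -0.581 < 0.
Newton–Raphson from ψ₂ = 0.5:
  ψ₂ = 0.500: g = -0.0084, g' = -0.612 → ψ₂ = 0.486
Converged at ψ₂ = 0.486.
  THF: x = 0.131, y = 0.313
  cyclohexane: x = 0.405, y = 0.566
  n-nonane: x = 0.465, y = 0.121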